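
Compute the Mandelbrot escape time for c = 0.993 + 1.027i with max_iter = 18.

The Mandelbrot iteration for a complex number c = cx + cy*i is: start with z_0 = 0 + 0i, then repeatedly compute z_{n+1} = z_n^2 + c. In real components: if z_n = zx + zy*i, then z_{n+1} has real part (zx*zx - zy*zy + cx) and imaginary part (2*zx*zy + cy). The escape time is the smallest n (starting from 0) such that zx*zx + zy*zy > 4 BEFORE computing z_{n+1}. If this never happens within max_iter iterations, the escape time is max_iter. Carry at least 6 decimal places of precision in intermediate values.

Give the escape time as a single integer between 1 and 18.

z_0 = 0 + 0i, c = 0.9930 + 1.0270i
Iter 1: z = 0.9930 + 1.0270i, |z|^2 = 2.0408
Iter 2: z = 0.9243 + 3.0666i, |z|^2 = 10.2585
Escaped at iteration 2

Answer: 2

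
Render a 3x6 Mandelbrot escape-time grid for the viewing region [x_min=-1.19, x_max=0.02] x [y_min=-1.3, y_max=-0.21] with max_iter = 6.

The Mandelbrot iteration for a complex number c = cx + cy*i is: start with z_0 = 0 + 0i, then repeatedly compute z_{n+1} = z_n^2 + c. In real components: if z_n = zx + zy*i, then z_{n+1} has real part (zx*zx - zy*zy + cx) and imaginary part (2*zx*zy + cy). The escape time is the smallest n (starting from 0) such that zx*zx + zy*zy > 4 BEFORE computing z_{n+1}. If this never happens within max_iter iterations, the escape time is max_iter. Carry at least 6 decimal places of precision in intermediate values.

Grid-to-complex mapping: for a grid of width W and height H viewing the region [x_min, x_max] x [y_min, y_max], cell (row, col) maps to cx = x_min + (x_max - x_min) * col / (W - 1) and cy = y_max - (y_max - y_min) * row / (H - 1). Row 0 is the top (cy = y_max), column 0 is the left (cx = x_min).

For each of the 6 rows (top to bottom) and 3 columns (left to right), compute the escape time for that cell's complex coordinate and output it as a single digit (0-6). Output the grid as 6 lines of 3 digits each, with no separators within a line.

(row=0, col=0): c = -1.1900 + -0.2100i → escape time 6
(row=0, col=1): c = -0.5850 + -0.2100i → escape time 6
(row=0, col=2): c = 0.0200 + -0.2100i → escape time 6
(row=1, col=0): c = -1.1900 + -0.4280i → escape time 6
(row=1, col=1): c = -0.5850 + -0.4280i → escape time 6
(row=1, col=2): c = 0.0200 + -0.4280i → escape time 6
(row=2, col=0): c = -1.1900 + -0.6460i → escape time 3
(row=2, col=1): c = -0.5850 + -0.6460i → escape time 6
(row=2, col=2): c = 0.0200 + -0.6460i → escape time 6
(row=3, col=0): c = -1.1900 + -0.8640i → escape time 3
(row=3, col=1): c = -0.5850 + -0.8640i → escape time 4
(row=3, col=2): c = 0.0200 + -0.8640i → escape time 6
(row=4, col=0): c = -1.1900 + -1.0820i → escape time 3
(row=4, col=1): c = -0.5850 + -1.0820i → escape time 3
(row=4, col=2): c = 0.0200 + -1.0820i → escape time 4
(row=5, col=0): c = -1.1900 + -1.3000i → escape time 2
(row=5, col=1): c = -0.5850 + -1.3000i → escape time 3
(row=5, col=2): c = 0.0200 + -1.3000i → escape time 2

Answer: 666
666
366
346
334
232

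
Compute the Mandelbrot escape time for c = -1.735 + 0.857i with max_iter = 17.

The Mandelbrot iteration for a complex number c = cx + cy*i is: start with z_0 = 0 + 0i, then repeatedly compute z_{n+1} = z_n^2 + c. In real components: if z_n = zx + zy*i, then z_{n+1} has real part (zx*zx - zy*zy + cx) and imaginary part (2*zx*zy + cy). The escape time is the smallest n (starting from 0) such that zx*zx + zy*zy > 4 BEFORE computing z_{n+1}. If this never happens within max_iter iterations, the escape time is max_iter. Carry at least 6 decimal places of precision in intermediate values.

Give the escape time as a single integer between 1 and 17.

Answer: 2

Derivation:
z_0 = 0 + 0i, c = -1.7350 + 0.8570i
Iter 1: z = -1.7350 + 0.8570i, |z|^2 = 3.7447
Iter 2: z = 0.5408 + -2.1168i, |z|^2 = 4.7732
Escaped at iteration 2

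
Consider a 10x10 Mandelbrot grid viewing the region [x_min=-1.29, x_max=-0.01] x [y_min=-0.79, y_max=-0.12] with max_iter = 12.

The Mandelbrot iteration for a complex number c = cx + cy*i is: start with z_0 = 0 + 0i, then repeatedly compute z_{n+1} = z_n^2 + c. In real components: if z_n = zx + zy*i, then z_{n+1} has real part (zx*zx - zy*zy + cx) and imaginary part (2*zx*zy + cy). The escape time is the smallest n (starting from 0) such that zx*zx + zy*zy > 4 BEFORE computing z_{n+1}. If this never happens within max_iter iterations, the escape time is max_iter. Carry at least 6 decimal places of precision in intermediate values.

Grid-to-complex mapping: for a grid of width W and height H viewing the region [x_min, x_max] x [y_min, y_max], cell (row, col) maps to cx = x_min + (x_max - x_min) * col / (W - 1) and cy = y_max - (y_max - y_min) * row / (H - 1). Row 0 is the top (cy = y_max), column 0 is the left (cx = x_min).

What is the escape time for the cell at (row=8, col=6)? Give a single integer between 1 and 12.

z_0 = 0 + 0i, c = -0.4367 + -0.7156i
Iter 1: z = -0.4367 + -0.7156i, |z|^2 = 0.7027
Iter 2: z = -0.7580 + -0.0906i, |z|^2 = 0.5828
Iter 3: z = 0.1297 + -0.5781i, |z|^2 = 0.3511
Iter 4: z = -0.7541 + -0.8655i, |z|^2 = 1.3178
Iter 5: z = -0.6171 + 0.5898i, |z|^2 = 0.7287
Iter 6: z = -0.4037 + -1.4436i, |z|^2 = 2.2468
Iter 7: z = -2.3575 + 0.4500i, |z|^2 = 5.7604
Escaped at iteration 7

Answer: 7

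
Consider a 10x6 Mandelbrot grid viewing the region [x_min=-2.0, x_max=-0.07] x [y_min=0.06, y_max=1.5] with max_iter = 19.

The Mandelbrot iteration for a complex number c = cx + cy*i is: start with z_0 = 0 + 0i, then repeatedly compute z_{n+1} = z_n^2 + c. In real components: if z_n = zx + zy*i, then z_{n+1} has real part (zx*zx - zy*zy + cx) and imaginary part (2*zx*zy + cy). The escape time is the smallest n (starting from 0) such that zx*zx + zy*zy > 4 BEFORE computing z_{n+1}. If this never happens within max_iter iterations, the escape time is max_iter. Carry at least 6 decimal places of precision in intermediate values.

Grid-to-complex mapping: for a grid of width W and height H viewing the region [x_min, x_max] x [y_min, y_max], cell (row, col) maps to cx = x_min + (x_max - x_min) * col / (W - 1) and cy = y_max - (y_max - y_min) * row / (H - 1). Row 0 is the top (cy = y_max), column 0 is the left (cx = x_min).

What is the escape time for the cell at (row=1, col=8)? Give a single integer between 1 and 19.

Answer: 3

Derivation:
z_0 = 0 + 0i, c = -0.2844 + 1.2120i
Iter 1: z = -0.2844 + 1.2120i, |z|^2 = 1.5499
Iter 2: z = -1.6725 + 0.5225i, |z|^2 = 3.0702
Iter 3: z = 2.2397 + -0.5358i, |z|^2 = 5.3034
Escaped at iteration 3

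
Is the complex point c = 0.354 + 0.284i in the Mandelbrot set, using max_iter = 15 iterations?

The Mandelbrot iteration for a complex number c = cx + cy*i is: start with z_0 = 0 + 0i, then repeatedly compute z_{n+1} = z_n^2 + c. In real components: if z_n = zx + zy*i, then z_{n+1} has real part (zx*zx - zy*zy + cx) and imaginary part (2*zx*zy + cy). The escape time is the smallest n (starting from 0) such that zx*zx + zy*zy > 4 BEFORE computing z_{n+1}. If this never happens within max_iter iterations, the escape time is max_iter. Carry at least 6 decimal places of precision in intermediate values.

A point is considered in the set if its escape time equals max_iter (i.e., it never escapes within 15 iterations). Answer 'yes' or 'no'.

z_0 = 0 + 0i, c = 0.3540 + 0.2840i
Iter 1: z = 0.3540 + 0.2840i, |z|^2 = 0.2060
Iter 2: z = 0.3987 + 0.4851i, |z|^2 = 0.3942
Iter 3: z = 0.2776 + 0.6708i, |z|^2 = 0.5270
Iter 4: z = -0.0188 + 0.6565i, |z|^2 = 0.4313
Iter 5: z = -0.0766 + 0.2593i, |z|^2 = 0.0731
Iter 6: z = 0.2926 + 0.2443i, |z|^2 = 0.1453
Iter 7: z = 0.3800 + 0.4270i, |z|^2 = 0.3267
Iter 8: z = 0.3161 + 0.6085i, |z|^2 = 0.4701
Iter 9: z = 0.0837 + 0.6686i, |z|^2 = 0.4541
Iter 10: z = -0.0861 + 0.3959i, |z|^2 = 0.1641
Iter 11: z = 0.2047 + 0.2159i, |z|^2 = 0.0885
Iter 12: z = 0.3493 + 0.3724i, |z|^2 = 0.2607
Iter 13: z = 0.3374 + 0.5441i, |z|^2 = 0.4099
Iter 14: z = 0.1717 + 0.6511i, |z|^2 = 0.4535
Did not escape in 15 iterations → in set

Answer: yes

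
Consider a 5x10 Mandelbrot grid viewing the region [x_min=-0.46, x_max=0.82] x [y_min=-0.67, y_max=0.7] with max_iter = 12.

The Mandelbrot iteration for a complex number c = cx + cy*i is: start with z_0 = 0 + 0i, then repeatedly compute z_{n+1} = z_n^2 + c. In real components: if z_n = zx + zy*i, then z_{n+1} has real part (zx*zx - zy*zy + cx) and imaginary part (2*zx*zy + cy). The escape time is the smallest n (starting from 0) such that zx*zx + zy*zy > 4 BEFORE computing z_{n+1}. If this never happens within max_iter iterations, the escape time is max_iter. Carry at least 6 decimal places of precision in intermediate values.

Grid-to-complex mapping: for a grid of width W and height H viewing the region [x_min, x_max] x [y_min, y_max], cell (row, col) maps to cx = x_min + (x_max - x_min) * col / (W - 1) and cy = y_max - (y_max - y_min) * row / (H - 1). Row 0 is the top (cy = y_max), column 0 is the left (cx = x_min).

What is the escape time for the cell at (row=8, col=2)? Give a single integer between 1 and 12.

Answer: 12

Derivation:
z_0 = 0 + 0i, c = 0.1800 + -0.5178i
Iter 1: z = 0.1800 + -0.5178i, |z|^2 = 0.3005
Iter 2: z = -0.0557 + -0.7042i, |z|^2 = 0.4990
Iter 3: z = -0.3128 + -0.4393i, |z|^2 = 0.2908
Iter 4: z = 0.0848 + -0.2430i, |z|^2 = 0.0662
Iter 5: z = 0.1282 + -0.5590i, |z|^2 = 0.3289
Iter 6: z = -0.1160 + -0.6611i, |z|^2 = 0.4505
Iter 7: z = -0.2435 + -0.3644i, |z|^2 = 0.1921
Iter 8: z = 0.1065 + -0.3403i, |z|^2 = 0.1272
Iter 9: z = 0.0755 + -0.5903i, |z|^2 = 0.3542
Iter 10: z = -0.1627 + -0.6070i, |z|^2 = 0.3949
Iter 11: z = -0.1619 + -0.3202i, |z|^2 = 0.1288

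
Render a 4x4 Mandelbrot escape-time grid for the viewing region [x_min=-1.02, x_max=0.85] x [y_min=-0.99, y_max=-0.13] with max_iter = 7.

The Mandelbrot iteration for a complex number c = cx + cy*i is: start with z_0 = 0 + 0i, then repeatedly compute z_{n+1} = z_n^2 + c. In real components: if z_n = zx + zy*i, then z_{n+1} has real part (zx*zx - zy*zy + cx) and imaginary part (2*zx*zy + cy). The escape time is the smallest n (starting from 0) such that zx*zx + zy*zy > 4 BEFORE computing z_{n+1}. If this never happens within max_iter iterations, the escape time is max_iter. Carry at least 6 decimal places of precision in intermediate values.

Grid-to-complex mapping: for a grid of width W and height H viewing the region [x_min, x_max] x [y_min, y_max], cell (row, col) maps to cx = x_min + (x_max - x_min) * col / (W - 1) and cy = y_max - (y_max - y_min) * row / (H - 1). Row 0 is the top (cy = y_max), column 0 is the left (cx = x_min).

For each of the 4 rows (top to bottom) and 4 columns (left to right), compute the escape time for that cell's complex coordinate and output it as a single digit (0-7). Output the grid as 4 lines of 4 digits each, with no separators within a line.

Answer: 7773
6773
4762
3442

Derivation:
(row=0, col=0): c = -1.0200 + -0.1300i → escape time 7
(row=0, col=1): c = -0.3967 + -0.1300i → escape time 7
(row=0, col=2): c = 0.2267 + -0.1300i → escape time 7
(row=0, col=3): c = 0.8500 + -0.1300i → escape time 3
(row=1, col=0): c = -1.0200 + -0.4167i → escape time 6
(row=1, col=1): c = -0.3967 + -0.4167i → escape time 7
(row=1, col=2): c = 0.2267 + -0.4167i → escape time 7
(row=1, col=3): c = 0.8500 + -0.4167i → escape time 3
(row=2, col=0): c = -1.0200 + -0.7033i → escape time 4
(row=2, col=1): c = -0.3967 + -0.7033i → escape time 7
(row=2, col=2): c = 0.2267 + -0.7033i → escape time 6
(row=2, col=3): c = 0.8500 + -0.7033i → escape time 2
(row=3, col=0): c = -1.0200 + -0.9900i → escape time 3
(row=3, col=1): c = -0.3967 + -0.9900i → escape time 4
(row=3, col=2): c = 0.2267 + -0.9900i → escape time 4
(row=3, col=3): c = 0.8500 + -0.9900i → escape time 2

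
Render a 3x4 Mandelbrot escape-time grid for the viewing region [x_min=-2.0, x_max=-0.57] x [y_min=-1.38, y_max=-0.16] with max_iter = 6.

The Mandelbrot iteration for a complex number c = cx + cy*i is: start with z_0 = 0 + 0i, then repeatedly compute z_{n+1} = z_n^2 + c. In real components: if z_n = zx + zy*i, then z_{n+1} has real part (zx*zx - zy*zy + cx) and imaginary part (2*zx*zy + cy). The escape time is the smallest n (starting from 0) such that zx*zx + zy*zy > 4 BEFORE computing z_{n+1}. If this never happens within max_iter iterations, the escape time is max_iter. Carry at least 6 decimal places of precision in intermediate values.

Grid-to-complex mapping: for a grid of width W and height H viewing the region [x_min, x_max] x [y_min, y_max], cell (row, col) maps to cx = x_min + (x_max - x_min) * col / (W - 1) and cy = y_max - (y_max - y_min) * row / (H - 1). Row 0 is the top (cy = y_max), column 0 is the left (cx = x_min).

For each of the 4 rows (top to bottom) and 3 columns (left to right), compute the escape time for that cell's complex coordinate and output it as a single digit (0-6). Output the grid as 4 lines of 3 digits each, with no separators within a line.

Answer: 166
136
134
122

Derivation:
(row=0, col=0): c = -2.0000 + -0.1600i → escape time 1
(row=0, col=1): c = -1.2850 + -0.1600i → escape time 6
(row=0, col=2): c = -0.5700 + -0.1600i → escape time 6
(row=1, col=0): c = -2.0000 + -0.5667i → escape time 1
(row=1, col=1): c = -1.2850 + -0.5667i → escape time 3
(row=1, col=2): c = -0.5700 + -0.5667i → escape time 6
(row=2, col=0): c = -2.0000 + -0.9733i → escape time 1
(row=2, col=1): c = -1.2850 + -0.9733i → escape time 3
(row=2, col=2): c = -0.5700 + -0.9733i → escape time 4
(row=3, col=0): c = -2.0000 + -1.3800i → escape time 1
(row=3, col=1): c = -1.2850 + -1.3800i → escape time 2
(row=3, col=2): c = -0.5700 + -1.3800i → escape time 2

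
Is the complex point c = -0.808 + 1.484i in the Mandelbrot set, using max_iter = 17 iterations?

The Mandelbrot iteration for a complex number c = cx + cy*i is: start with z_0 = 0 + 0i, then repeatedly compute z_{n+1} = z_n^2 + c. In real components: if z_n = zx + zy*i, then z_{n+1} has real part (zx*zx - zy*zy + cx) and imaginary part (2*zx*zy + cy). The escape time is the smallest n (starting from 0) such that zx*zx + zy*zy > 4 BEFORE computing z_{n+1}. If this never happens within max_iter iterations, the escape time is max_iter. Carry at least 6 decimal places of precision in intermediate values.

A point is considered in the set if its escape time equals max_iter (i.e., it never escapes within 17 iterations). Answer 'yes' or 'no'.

Answer: no

Derivation:
z_0 = 0 + 0i, c = -0.8080 + 1.4840i
Iter 1: z = -0.8080 + 1.4840i, |z|^2 = 2.8551
Iter 2: z = -2.3574 + -0.9141i, |z|^2 = 6.3930
Escaped at iteration 2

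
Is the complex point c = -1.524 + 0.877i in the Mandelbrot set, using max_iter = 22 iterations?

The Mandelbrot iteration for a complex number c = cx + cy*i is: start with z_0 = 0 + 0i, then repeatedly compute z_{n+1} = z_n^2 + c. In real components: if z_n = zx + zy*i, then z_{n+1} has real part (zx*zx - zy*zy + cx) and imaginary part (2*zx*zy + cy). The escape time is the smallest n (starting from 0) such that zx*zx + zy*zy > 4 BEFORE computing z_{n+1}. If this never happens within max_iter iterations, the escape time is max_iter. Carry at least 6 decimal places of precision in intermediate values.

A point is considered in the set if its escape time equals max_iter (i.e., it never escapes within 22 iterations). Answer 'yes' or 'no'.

z_0 = 0 + 0i, c = -1.5240 + 0.8770i
Iter 1: z = -1.5240 + 0.8770i, |z|^2 = 3.0917
Iter 2: z = 0.0294 + -1.7961i, |z|^2 = 3.2268
Iter 3: z = -4.7491 + 0.7712i, |z|^2 = 23.1487
Escaped at iteration 3

Answer: no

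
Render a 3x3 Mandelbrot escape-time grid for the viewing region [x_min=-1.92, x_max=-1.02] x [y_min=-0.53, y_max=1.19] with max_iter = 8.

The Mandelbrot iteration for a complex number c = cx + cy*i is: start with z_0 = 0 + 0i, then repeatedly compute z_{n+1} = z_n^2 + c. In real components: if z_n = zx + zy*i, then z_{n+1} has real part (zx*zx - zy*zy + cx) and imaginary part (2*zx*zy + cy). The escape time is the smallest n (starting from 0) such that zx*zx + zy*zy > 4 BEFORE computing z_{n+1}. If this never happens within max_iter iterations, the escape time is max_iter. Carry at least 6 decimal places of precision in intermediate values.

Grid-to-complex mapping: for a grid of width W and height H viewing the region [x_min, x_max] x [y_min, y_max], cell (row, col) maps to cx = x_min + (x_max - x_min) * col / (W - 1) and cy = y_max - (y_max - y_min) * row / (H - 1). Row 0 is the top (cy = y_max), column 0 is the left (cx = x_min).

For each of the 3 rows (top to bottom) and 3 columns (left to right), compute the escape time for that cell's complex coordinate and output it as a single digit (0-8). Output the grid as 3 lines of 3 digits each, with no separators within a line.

Answer: 123
358
235

Derivation:
(row=0, col=0): c = -1.9200 + 1.1900i → escape time 1
(row=0, col=1): c = -1.4700 + 1.1900i → escape time 2
(row=0, col=2): c = -1.0200 + 1.1900i → escape time 3
(row=1, col=0): c = -1.9200 + 0.3300i → escape time 3
(row=1, col=1): c = -1.4700 + 0.3300i → escape time 5
(row=1, col=2): c = -1.0200 + 0.3300i → escape time 8
(row=2, col=0): c = -1.9200 + -0.5300i → escape time 2
(row=2, col=1): c = -1.4700 + -0.5300i → escape time 3
(row=2, col=2): c = -1.0200 + -0.5300i → escape time 5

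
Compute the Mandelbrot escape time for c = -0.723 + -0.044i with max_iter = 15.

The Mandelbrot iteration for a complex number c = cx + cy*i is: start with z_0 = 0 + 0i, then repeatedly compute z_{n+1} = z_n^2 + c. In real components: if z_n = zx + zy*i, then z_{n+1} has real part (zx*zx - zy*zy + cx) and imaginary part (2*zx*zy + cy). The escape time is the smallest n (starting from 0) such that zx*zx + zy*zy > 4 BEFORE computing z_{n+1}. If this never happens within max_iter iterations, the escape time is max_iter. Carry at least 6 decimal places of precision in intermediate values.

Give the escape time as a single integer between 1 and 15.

Answer: 15

Derivation:
z_0 = 0 + 0i, c = -0.7230 + -0.0440i
Iter 1: z = -0.7230 + -0.0440i, |z|^2 = 0.5247
Iter 2: z = -0.2022 + 0.0196i, |z|^2 = 0.0413
Iter 3: z = -0.6825 + -0.0519i, |z|^2 = 0.4685
Iter 4: z = -0.2599 + 0.0269i, |z|^2 = 0.0683
Iter 5: z = -0.6562 + -0.0580i, |z|^2 = 0.4339
Iter 6: z = -0.2958 + 0.0321i, |z|^2 = 0.0885
Iter 7: z = -0.6365 + -0.0630i, |z|^2 = 0.4091
Iter 8: z = -0.3218 + 0.0362i, |z|^2 = 0.1049
Iter 9: z = -0.6208 + -0.0673i, |z|^2 = 0.3899
Iter 10: z = -0.3422 + 0.0395i, |z|^2 = 0.1187
Iter 11: z = -0.6075 + -0.0711i, |z|^2 = 0.3741
Iter 12: z = -0.3590 + 0.0423i, |z|^2 = 0.1307
Iter 13: z = -0.5959 + -0.0744i, |z|^2 = 0.3606
Iter 14: z = -0.3734 + 0.0447i, |z|^2 = 0.1415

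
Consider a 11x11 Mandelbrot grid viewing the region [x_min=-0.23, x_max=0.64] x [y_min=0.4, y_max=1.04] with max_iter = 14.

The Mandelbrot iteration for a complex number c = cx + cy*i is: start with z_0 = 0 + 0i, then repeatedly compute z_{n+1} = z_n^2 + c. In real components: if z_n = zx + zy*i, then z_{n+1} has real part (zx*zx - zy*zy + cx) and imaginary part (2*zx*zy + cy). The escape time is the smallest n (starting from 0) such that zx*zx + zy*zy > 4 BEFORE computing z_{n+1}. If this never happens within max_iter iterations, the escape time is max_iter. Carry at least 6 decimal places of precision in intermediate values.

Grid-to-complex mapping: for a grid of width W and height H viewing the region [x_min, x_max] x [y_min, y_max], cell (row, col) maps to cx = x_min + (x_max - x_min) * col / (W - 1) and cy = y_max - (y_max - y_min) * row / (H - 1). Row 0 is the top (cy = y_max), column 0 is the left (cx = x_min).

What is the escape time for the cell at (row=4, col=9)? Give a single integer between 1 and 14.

Answer: 3

Derivation:
z_0 = 0 + 0i, c = 0.5530 + 0.7840i
Iter 1: z = 0.5530 + 0.7840i, |z|^2 = 0.9205
Iter 2: z = 0.2442 + 1.6511i, |z|^2 = 2.7858
Iter 3: z = -2.1135 + 1.5902i, |z|^2 = 6.9959
Escaped at iteration 3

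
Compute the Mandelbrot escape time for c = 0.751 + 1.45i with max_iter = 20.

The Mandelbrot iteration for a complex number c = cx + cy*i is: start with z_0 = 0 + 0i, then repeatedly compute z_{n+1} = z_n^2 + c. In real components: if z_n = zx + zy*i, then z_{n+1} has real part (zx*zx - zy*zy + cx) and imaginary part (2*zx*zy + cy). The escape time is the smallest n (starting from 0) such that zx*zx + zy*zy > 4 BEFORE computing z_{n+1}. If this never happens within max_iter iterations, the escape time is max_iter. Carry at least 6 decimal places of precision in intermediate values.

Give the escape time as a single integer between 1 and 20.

z_0 = 0 + 0i, c = 0.7510 + 1.4500i
Iter 1: z = 0.7510 + 1.4500i, |z|^2 = 2.6665
Iter 2: z = -0.7875 + 3.6279i, |z|^2 = 13.7818
Escaped at iteration 2

Answer: 2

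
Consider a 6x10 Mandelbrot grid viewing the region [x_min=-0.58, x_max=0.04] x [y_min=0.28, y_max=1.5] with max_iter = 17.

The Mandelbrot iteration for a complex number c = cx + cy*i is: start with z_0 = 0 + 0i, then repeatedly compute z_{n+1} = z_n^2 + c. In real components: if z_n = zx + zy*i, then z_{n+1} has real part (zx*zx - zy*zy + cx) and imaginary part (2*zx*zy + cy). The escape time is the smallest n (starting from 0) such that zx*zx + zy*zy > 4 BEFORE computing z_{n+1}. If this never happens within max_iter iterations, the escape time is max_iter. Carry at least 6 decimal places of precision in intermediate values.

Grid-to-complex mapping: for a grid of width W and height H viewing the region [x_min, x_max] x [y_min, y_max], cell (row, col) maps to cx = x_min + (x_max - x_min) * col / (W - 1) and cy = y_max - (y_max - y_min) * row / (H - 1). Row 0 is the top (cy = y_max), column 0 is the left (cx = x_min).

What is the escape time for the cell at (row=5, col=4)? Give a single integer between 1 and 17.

z_0 = 0 + 0i, c = -0.0840 + 0.8222i
Iter 1: z = -0.0840 + 0.8222i, |z|^2 = 0.6831
Iter 2: z = -0.7530 + 0.6841i, |z|^2 = 1.0350
Iter 3: z = 0.0150 + -0.2080i, |z|^2 = 0.0435
Iter 4: z = -0.1270 + 0.8160i, |z|^2 = 0.6820
Iter 5: z = -0.7337 + 0.6149i, |z|^2 = 0.9164
Iter 6: z = 0.0762 + -0.0800i, |z|^2 = 0.0122
Iter 7: z = -0.0846 + 0.8100i, |z|^2 = 0.6633
Iter 8: z = -0.7330 + 0.6852i, |z|^2 = 1.0067
Iter 9: z = -0.0162 + -0.1822i, |z|^2 = 0.0335
Iter 10: z = -0.1169 + 0.8281i, |z|^2 = 0.6994
Iter 11: z = -0.7561 + 0.6285i, |z|^2 = 0.9668
Iter 12: z = 0.0926 + -0.1283i, |z|^2 = 0.0250
Iter 13: z = -0.0919 + 0.7985i, |z|^2 = 0.6460
Iter 14: z = -0.7131 + 0.6755i, |z|^2 = 0.9648
Iter 15: z = -0.0318 + -0.1412i, |z|^2 = 0.0209
Iter 16: z = -0.1029 + 0.8312i, |z|^2 = 0.7015

Answer: 17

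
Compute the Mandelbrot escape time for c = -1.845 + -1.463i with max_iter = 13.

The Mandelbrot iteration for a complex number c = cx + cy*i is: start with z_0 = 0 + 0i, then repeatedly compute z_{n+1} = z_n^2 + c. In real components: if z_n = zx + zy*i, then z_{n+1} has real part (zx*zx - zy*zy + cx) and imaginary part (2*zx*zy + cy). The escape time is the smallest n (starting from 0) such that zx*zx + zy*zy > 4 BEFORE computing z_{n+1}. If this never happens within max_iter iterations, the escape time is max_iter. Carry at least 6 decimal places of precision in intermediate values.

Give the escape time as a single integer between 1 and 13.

Answer: 1

Derivation:
z_0 = 0 + 0i, c = -1.8450 + -1.4630i
Iter 1: z = -1.8450 + -1.4630i, |z|^2 = 5.5444
Escaped at iteration 1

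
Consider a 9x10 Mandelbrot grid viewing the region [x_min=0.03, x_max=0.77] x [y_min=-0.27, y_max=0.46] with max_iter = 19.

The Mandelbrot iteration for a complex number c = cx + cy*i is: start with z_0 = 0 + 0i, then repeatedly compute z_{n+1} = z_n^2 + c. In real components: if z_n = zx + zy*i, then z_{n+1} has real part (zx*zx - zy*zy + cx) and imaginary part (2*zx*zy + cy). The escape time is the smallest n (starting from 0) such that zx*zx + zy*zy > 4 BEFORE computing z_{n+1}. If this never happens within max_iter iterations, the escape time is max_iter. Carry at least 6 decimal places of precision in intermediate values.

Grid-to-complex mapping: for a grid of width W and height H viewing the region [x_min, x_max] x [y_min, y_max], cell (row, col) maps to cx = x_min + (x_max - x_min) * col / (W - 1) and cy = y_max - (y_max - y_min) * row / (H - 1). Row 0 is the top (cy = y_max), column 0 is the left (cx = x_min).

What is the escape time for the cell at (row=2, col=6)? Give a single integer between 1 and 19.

Answer: 4

Derivation:
z_0 = 0 + 0i, c = 0.5850 + 0.2978i
Iter 1: z = 0.5850 + 0.2978i, |z|^2 = 0.4309
Iter 2: z = 0.8386 + 0.6462i, |z|^2 = 1.1207
Iter 3: z = 0.8706 + 1.3815i, |z|^2 = 2.6665
Iter 4: z = -0.5655 + 2.7033i, |z|^2 = 7.6276
Escaped at iteration 4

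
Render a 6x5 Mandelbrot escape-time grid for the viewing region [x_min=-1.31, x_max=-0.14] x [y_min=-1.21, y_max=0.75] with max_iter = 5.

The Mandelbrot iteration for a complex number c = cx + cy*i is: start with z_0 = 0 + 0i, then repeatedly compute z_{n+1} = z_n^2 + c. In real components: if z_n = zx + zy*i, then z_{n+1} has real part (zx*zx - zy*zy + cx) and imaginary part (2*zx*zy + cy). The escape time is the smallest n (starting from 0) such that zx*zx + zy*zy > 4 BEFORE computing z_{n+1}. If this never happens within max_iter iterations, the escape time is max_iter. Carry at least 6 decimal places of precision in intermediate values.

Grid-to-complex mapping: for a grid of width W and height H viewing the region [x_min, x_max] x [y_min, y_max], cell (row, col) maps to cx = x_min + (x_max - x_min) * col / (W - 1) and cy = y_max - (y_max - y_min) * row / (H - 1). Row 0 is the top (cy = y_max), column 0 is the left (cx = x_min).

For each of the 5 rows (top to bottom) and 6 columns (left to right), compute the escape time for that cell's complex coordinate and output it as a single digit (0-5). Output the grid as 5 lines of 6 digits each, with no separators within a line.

(row=0, col=0): c = -1.3100 + 0.7500i → escape time 3
(row=0, col=1): c = -1.0760 + 0.7500i → escape time 3
(row=0, col=2): c = -0.8420 + 0.7500i → escape time 4
(row=0, col=3): c = -0.6080 + 0.7500i → escape time 5
(row=0, col=4): c = -0.3740 + 0.7500i → escape time 5
(row=0, col=5): c = -0.1400 + 0.7500i → escape time 5
(row=1, col=0): c = -1.3100 + 0.2600i → escape time 5
(row=1, col=1): c = -1.0760 + 0.2600i → escape time 5
(row=1, col=2): c = -0.8420 + 0.2600i → escape time 5
(row=1, col=3): c = -0.6080 + 0.2600i → escape time 5
(row=1, col=4): c = -0.3740 + 0.2600i → escape time 5
(row=1, col=5): c = -0.1400 + 0.2600i → escape time 5
(row=2, col=0): c = -1.3100 + -0.2300i → escape time 5
(row=2, col=1): c = -1.0760 + -0.2300i → escape time 5
(row=2, col=2): c = -0.8420 + -0.2300i → escape time 5
(row=2, col=3): c = -0.6080 + -0.2300i → escape time 5
(row=2, col=4): c = -0.3740 + -0.2300i → escape time 5
(row=2, col=5): c = -0.1400 + -0.2300i → escape time 5
(row=3, col=0): c = -1.3100 + -0.7200i → escape time 3
(row=3, col=1): c = -1.0760 + -0.7200i → escape time 3
(row=3, col=2): c = -0.8420 + -0.7200i → escape time 4
(row=3, col=3): c = -0.6080 + -0.7200i → escape time 5
(row=3, col=4): c = -0.3740 + -0.7200i → escape time 5
(row=3, col=5): c = -0.1400 + -0.7200i → escape time 5
(row=4, col=0): c = -1.3100 + -1.2100i → escape time 2
(row=4, col=1): c = -1.0760 + -1.2100i → escape time 3
(row=4, col=2): c = -0.8420 + -1.2100i → escape time 3
(row=4, col=3): c = -0.6080 + -1.2100i → escape time 3
(row=4, col=4): c = -0.3740 + -1.2100i → escape time 3
(row=4, col=5): c = -0.1400 + -1.2100i → escape time 3

Answer: 334555
555555
555555
334555
233333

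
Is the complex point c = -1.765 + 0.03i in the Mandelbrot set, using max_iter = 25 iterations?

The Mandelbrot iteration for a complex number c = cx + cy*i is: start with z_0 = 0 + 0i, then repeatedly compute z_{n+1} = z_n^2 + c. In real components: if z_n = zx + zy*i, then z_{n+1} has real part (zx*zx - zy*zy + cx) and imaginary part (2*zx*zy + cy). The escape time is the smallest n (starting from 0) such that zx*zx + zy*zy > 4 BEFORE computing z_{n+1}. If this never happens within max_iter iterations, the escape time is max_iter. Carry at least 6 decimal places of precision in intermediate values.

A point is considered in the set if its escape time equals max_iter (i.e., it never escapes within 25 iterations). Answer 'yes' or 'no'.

Answer: no

Derivation:
z_0 = 0 + 0i, c = -1.7650 + 0.0300i
Iter 1: z = -1.7650 + 0.0300i, |z|^2 = 3.1161
Iter 2: z = 1.3493 + -0.0759i, |z|^2 = 1.8264
Iter 3: z = 0.0499 + -0.1748i, |z|^2 = 0.0331
Iter 4: z = -1.7931 + 0.0125i, |z|^2 = 3.2153
Iter 5: z = 1.4500 + -0.0150i, |z|^2 = 2.1026
Iter 6: z = 0.3371 + -0.0135i, |z|^2 = 0.1138
Iter 7: z = -1.6515 + 0.0209i, |z|^2 = 2.7280
Iter 8: z = 0.9621 + -0.0391i, |z|^2 = 0.9271
Iter 9: z = -0.8409 + -0.0452i, |z|^2 = 0.7092
Iter 10: z = -1.0599 + 0.1060i, |z|^2 = 1.1346
Iter 11: z = -0.6529 + -0.1947i, |z|^2 = 0.4642
Iter 12: z = -1.3766 + 0.2842i, |z|^2 = 1.9758
Iter 13: z = 0.0493 + -0.7526i, |z|^2 = 0.5688
Iter 14: z = -2.3289 + -0.0441i, |z|^2 = 5.4258
Escaped at iteration 14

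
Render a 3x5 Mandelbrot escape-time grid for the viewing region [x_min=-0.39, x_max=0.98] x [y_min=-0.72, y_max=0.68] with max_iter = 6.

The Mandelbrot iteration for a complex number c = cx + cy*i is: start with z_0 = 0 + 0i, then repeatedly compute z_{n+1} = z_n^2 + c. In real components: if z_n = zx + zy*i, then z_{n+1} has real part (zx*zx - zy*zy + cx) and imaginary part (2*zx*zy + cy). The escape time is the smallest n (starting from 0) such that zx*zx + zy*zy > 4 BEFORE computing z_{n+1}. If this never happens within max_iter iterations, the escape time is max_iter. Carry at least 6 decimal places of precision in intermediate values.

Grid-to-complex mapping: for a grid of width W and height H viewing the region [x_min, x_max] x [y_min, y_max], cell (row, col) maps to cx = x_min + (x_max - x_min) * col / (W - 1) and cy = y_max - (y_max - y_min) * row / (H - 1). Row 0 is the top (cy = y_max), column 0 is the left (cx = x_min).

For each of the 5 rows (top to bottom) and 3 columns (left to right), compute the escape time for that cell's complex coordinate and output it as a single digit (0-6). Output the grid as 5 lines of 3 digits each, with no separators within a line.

(row=0, col=0): c = -0.3900 + 0.6800i → escape time 6
(row=0, col=1): c = 0.2950 + 0.6800i → escape time 6
(row=0, col=2): c = 0.9800 + 0.6800i → escape time 2
(row=1, col=0): c = -0.3900 + 0.3300i → escape time 6
(row=1, col=1): c = 0.2950 + 0.3300i → escape time 6
(row=1, col=2): c = 0.9800 + 0.3300i → escape time 2
(row=2, col=0): c = -0.3900 + -0.0200i → escape time 6
(row=2, col=1): c = 0.2950 + -0.0200i → escape time 6
(row=2, col=2): c = 0.9800 + -0.0200i → escape time 3
(row=3, col=0): c = -0.3900 + -0.3700i → escape time 6
(row=3, col=1): c = 0.2950 + -0.3700i → escape time 6
(row=3, col=2): c = 0.9800 + -0.3700i → escape time 2
(row=4, col=0): c = -0.3900 + -0.7200i → escape time 6
(row=4, col=1): c = 0.2950 + -0.7200i → escape time 6
(row=4, col=2): c = 0.9800 + -0.7200i → escape time 2

Answer: 662
662
663
662
662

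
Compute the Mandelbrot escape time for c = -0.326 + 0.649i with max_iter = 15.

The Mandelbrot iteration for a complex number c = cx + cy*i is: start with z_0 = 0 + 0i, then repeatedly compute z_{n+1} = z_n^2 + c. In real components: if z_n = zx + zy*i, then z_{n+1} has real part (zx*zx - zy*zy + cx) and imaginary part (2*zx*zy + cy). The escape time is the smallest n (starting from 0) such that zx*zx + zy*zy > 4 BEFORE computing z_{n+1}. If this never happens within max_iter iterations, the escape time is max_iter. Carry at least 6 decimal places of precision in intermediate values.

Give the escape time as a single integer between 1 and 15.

Answer: 15

Derivation:
z_0 = 0 + 0i, c = -0.3260 + 0.6490i
Iter 1: z = -0.3260 + 0.6490i, |z|^2 = 0.5275
Iter 2: z = -0.6409 + 0.2259i, |z|^2 = 0.4618
Iter 3: z = 0.0338 + 0.3595i, |z|^2 = 0.1304
Iter 4: z = -0.4541 + 0.6733i, |z|^2 = 0.6595
Iter 5: z = -0.5731 + 0.0375i, |z|^2 = 0.3299
Iter 6: z = 0.0010 + 0.6060i, |z|^2 = 0.3672
Iter 7: z = -0.6932 + 0.6503i, |z|^2 = 0.9034
Iter 8: z = -0.2683 + -0.2525i, |z|^2 = 0.1358
Iter 9: z = -0.3178 + 0.7845i, |z|^2 = 0.7165
Iter 10: z = -0.8405 + 0.1504i, |z|^2 = 0.7290
Iter 11: z = 0.3578 + 0.3962i, |z|^2 = 0.2850
Iter 12: z = -0.3550 + 0.9325i, |z|^2 = 0.9956
Iter 13: z = -1.0696 + -0.0131i, |z|^2 = 1.1443
Iter 14: z = 0.8179 + 0.6769i, |z|^2 = 1.1272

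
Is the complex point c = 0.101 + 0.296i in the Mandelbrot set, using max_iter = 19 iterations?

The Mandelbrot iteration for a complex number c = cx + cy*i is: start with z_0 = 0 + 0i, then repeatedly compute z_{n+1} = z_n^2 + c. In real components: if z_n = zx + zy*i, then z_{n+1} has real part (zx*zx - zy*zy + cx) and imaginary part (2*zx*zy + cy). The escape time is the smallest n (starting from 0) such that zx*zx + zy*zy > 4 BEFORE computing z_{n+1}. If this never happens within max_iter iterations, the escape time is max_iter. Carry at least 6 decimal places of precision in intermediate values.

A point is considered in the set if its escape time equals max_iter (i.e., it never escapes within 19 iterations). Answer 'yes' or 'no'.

z_0 = 0 + 0i, c = 0.1010 + 0.2960i
Iter 1: z = 0.1010 + 0.2960i, |z|^2 = 0.0978
Iter 2: z = 0.0236 + 0.3558i, |z|^2 = 0.1271
Iter 3: z = -0.0250 + 0.3128i, |z|^2 = 0.0985
Iter 4: z = 0.0038 + 0.2803i, |z|^2 = 0.0786
Iter 5: z = 0.0224 + 0.2981i, |z|^2 = 0.0894
Iter 6: z = 0.0126 + 0.3094i, |z|^2 = 0.0959
Iter 7: z = 0.0054 + 0.3038i, |z|^2 = 0.0923
Iter 8: z = 0.0087 + 0.2993i, |z|^2 = 0.0897
Iter 9: z = 0.0115 + 0.3012i, |z|^2 = 0.0909
Iter 10: z = 0.0104 + 0.3029i, |z|^2 = 0.0919
Iter 11: z = 0.0093 + 0.3023i, |z|^2 = 0.0915
Iter 12: z = 0.0097 + 0.3017i, |z|^2 = 0.0911
Iter 13: z = 0.0101 + 0.3019i, |z|^2 = 0.0912
Iter 14: z = 0.0100 + 0.3021i, |z|^2 = 0.0914
Iter 15: z = 0.0098 + 0.3020i, |z|^2 = 0.0913
Iter 16: z = 0.0099 + 0.3019i, |z|^2 = 0.0913
Iter 17: z = 0.0099 + 0.3020i, |z|^2 = 0.0913
Iter 18: z = 0.0099 + 0.3020i, |z|^2 = 0.0913
Did not escape in 19 iterations → in set

Answer: yes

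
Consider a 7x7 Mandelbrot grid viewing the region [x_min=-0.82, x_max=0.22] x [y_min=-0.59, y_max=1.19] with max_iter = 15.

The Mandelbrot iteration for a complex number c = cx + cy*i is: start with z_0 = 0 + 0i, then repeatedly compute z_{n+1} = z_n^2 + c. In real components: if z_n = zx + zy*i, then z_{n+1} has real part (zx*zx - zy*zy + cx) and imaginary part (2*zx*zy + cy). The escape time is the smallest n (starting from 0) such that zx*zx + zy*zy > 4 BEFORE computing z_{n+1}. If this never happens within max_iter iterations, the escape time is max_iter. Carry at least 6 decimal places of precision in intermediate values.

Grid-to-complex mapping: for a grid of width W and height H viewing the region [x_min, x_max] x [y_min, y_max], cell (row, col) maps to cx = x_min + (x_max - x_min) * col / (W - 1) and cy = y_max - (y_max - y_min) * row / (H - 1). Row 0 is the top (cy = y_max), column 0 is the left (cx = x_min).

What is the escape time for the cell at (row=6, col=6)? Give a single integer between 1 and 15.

z_0 = 0 + 0i, c = 0.2200 + -0.5900i
Iter 1: z = 0.2200 + -0.5900i, |z|^2 = 0.3965
Iter 2: z = -0.0797 + -0.8496i, |z|^2 = 0.7282
Iter 3: z = -0.4955 + -0.4546i, |z|^2 = 0.4521
Iter 4: z = 0.2589 + -0.1395i, |z|^2 = 0.0865
Iter 5: z = 0.2675 + -0.6622i, |z|^2 = 0.5101
Iter 6: z = -0.1470 + -0.9443i, |z|^2 = 0.9134
Iter 7: z = -0.6502 + -0.3124i, |z|^2 = 0.5203
Iter 8: z = 0.5451 + -0.1838i, |z|^2 = 0.3310
Iter 9: z = 0.4834 + -0.7904i, |z|^2 = 0.8584
Iter 10: z = -0.1711 + -1.3542i, |z|^2 = 1.8630
Iter 11: z = -1.5845 + -0.1267i, |z|^2 = 2.5267
Iter 12: z = 2.7145 + -0.1884i, |z|^2 = 7.4043
Escaped at iteration 12

Answer: 12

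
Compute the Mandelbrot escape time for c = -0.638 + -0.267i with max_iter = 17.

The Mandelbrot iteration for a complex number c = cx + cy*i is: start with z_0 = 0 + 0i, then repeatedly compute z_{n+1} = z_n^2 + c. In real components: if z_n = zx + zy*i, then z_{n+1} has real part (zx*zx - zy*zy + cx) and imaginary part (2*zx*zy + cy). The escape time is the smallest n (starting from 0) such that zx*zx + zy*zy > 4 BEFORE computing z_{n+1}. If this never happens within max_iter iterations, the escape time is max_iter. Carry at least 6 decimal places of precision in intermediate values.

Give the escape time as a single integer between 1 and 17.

Answer: 17

Derivation:
z_0 = 0 + 0i, c = -0.6380 + -0.2670i
Iter 1: z = -0.6380 + -0.2670i, |z|^2 = 0.4783
Iter 2: z = -0.3022 + 0.0737i, |z|^2 = 0.0968
Iter 3: z = -0.5521 + -0.3115i, |z|^2 = 0.4019
Iter 4: z = -0.4303 + 0.0770i, |z|^2 = 0.1911
Iter 5: z = -0.4588 + -0.3333i, |z|^2 = 0.3216
Iter 6: z = -0.5386 + 0.0388i, |z|^2 = 0.2916
Iter 7: z = -0.3495 + -0.3088i, |z|^2 = 0.2175
Iter 8: z = -0.6112 + -0.0512i, |z|^2 = 0.3762
Iter 9: z = -0.2670 + -0.2044i, |z|^2 = 0.1131
Iter 10: z = -0.6085 + -0.1578i, |z|^2 = 0.3952
Iter 11: z = -0.2926 + -0.0749i, |z|^2 = 0.0913
Iter 12: z = -0.5580 + -0.2231i, |z|^2 = 0.3611
Iter 13: z = -0.3765 + -0.0180i, |z|^2 = 0.1420
Iter 14: z = -0.4966 + -0.2535i, |z|^2 = 0.3109
Iter 15: z = -0.4556 + -0.0153i, |z|^2 = 0.2078
Iter 16: z = -0.4306 + -0.2531i, |z|^2 = 0.2495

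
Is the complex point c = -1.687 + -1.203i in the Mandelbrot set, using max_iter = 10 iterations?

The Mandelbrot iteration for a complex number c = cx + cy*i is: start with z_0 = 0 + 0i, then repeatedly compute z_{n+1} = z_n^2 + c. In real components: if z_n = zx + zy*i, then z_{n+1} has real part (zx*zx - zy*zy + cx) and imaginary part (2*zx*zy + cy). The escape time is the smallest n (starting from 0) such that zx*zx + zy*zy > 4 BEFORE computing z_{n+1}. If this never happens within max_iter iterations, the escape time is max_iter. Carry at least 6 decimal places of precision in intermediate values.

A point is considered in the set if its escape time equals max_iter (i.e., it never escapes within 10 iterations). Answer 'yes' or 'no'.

Answer: no

Derivation:
z_0 = 0 + 0i, c = -1.6870 + -1.2030i
Iter 1: z = -1.6870 + -1.2030i, |z|^2 = 4.2932
Escaped at iteration 1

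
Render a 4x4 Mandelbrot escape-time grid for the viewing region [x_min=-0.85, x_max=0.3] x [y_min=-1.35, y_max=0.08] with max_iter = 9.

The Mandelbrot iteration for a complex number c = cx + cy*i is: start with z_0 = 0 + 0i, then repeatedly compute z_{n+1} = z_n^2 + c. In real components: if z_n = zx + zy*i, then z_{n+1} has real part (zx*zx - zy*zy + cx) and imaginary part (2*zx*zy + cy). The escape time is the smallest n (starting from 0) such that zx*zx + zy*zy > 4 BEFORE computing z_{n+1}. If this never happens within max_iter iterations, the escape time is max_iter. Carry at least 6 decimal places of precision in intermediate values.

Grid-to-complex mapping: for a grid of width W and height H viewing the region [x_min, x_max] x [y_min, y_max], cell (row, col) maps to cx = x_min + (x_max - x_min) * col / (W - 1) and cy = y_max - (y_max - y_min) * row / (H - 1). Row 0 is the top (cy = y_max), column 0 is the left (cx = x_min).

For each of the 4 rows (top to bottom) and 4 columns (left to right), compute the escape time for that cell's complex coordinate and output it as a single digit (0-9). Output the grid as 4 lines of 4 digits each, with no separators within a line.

(row=0, col=0): c = -0.8500 + 0.0800i → escape time 9
(row=0, col=1): c = -0.4667 + 0.0800i → escape time 9
(row=0, col=2): c = -0.0833 + 0.0800i → escape time 9
(row=0, col=3): c = 0.3000 + 0.0800i → escape time 9
(row=1, col=0): c = -0.8500 + -0.3967i → escape time 7
(row=1, col=1): c = -0.4667 + -0.3967i → escape time 9
(row=1, col=2): c = -0.0833 + -0.3967i → escape time 9
(row=1, col=3): c = 0.3000 + -0.3967i → escape time 9
(row=2, col=0): c = -0.8500 + -0.8733i → escape time 3
(row=2, col=1): c = -0.4667 + -0.8733i → escape time 5
(row=2, col=2): c = -0.0833 + -0.8733i → escape time 9
(row=2, col=3): c = 0.3000 + -0.8733i → escape time 4
(row=3, col=0): c = -0.8500 + -1.3500i → escape time 2
(row=3, col=1): c = -0.4667 + -1.3500i → escape time 2
(row=3, col=2): c = -0.0833 + -1.3500i → escape time 2
(row=3, col=3): c = 0.3000 + -1.3500i → escape time 2

Answer: 9999
7999
3594
2222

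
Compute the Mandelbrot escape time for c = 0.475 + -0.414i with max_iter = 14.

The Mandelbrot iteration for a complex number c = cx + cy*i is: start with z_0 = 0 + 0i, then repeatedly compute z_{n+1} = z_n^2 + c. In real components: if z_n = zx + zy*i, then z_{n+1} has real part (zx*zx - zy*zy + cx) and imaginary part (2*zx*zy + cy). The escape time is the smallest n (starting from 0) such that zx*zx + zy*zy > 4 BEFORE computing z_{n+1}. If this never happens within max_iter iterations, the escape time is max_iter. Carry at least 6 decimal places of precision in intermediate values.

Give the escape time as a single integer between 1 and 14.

z_0 = 0 + 0i, c = 0.4750 + -0.4140i
Iter 1: z = 0.4750 + -0.4140i, |z|^2 = 0.3970
Iter 2: z = 0.5292 + -0.8073i, |z|^2 = 0.9318
Iter 3: z = 0.1034 + -1.2685i, |z|^2 = 1.6198
Iter 4: z = -1.1234 + -0.6762i, |z|^2 = 1.7193
Iter 5: z = 1.2798 + 1.1053i, |z|^2 = 2.8594
Iter 6: z = 0.8912 + 2.4150i, |z|^2 = 6.6264
Escaped at iteration 6

Answer: 6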